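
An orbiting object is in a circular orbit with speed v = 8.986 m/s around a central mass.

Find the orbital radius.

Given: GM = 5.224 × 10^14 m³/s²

For a circular orbit, v² = GM / r, so r = GM / v².
r = 5.224e+14 / (8.986)² m ≈ 6.469e+12 m = 6.469 × 10^12 m.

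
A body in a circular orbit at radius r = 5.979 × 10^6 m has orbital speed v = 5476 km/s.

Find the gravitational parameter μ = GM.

Convert to SI: v = 5476 km/s = 5.476e+06 m/s.
For a circular orbit v² = GM/r, so GM = v² · r.
GM = (5.476e+06)² · 5.979e+06 m³/s² ≈ 1.793e+20 m³/s² = 1.793 × 10^20 m³/s².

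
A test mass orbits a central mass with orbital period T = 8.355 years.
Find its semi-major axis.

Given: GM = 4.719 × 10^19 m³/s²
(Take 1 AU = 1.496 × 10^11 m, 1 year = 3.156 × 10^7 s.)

Convert to SI: T = 8.355 years = 2.63684e+08 s.
Invert Kepler's third law: a = (GM · T² / (4π²))^(1/3).
Substituting T = 2.63684e+08 s and GM = 4.719e+19 m³/s²:
a = (4.719e+19 · (2.63684e+08)² / (4π²))^(1/3) m
a ≈ 4.364e+11 m = 2.917 AU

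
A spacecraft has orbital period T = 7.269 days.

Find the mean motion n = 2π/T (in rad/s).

Convert to SI: T = 7.269 days = 628042 s.
n = 2π / T.
n = 2π / 628042 s ≈ 1e-05 rad/s.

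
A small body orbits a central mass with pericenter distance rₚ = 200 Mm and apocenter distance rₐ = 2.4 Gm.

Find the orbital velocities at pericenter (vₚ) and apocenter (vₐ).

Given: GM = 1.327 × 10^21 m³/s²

Convert to SI: rₚ = 200 Mm = 2e+08 m; rₐ = 2.4 Gm = 2.4e+09 m.
Use the vis-viva equation v² = GM(2/r − 1/a) with a = (rₚ + rₐ)/2 = (2e+08 + 2.4e+09)/2 = 1.3e+09 m.
vₚ = √(GM · (2/rₚ − 1/a)) = √(1.327e+21 · (2/2e+08 − 1/1.3e+09)) m/s ≈ 3.5e+06 m/s = 3500 km/s.
vₐ = √(GM · (2/rₐ − 1/a)) = √(1.327e+21 · (2/2.4e+09 − 1/1.3e+09)) m/s ≈ 2.917e+05 m/s = 291.7 km/s.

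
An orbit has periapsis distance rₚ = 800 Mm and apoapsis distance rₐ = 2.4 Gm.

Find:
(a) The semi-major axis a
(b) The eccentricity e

Convert to SI: rₚ = 800 Mm = 8e+08 m; rₐ = 2.4 Gm = 2.4e+09 m.
(a) a = (rₚ + rₐ) / 2 = (8e+08 + 2.4e+09) / 2 ≈ 1.6e+09 m = 1.6 Gm.
(b) e = (rₐ − rₚ) / (rₐ + rₚ) = (2.4e+09 − 8e+08) / (2.4e+09 + 8e+08) ≈ 0.5.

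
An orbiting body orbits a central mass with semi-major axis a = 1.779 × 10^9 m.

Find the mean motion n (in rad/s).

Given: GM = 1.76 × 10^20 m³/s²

n = √(GM / a³).
n = √(1.76e+20 / (1.779e+09)³) rad/s ≈ 0.0001768 rad/s.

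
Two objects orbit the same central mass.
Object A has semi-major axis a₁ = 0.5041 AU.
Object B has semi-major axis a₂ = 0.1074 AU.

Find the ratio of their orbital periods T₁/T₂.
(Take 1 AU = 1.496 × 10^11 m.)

Convert to SI: a₁ = 0.5041 AU = 7.54134e+10 m; a₂ = 0.1074 AU = 1.6067e+10 m.
From Kepler's third law, (T₁/T₂)² = (a₁/a₂)³, so T₁/T₂ = (a₁/a₂)^(3/2).
a₁/a₂ = 7.54134e+10 / 1.6067e+10 = 4.69367.
T₁/T₂ = (4.69367)^(3/2) ≈ 10.17.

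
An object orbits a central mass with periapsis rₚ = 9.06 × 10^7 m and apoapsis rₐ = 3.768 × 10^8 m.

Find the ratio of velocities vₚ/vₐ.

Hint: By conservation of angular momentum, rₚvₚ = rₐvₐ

Conservation of angular momentum gives rₚvₚ = rₐvₐ, so vₚ/vₐ = rₐ/rₚ.
vₚ/vₐ = 3.768e+08 / 9.06e+07 ≈ 4.159.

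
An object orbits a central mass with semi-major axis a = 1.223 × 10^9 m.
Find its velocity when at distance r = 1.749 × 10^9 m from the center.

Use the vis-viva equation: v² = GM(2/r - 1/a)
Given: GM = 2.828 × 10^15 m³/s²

Vis-viva: v = √(GM · (2/r − 1/a)).
2/r − 1/a = 2/1.749e+09 − 1/1.223e+09 = 3.25849e-10 m⁻¹.
v = √(2.828e+15 · 3.25849e-10) m/s ≈ 959.9 m/s = 959.9 m/s.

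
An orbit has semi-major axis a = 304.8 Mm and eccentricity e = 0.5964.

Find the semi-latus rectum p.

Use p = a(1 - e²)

Convert to SI: a = 304.8 Mm = 3.048e+08 m.
p = a (1 − e²).
p = 3.048e+08 · (1 − (0.5964)²) = 3.048e+08 · 0.644307 ≈ 1.964e+08 m = 196.4 Mm.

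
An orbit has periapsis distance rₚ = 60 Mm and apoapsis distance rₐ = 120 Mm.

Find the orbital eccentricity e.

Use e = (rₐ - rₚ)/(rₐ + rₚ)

Convert to SI: rₚ = 60 Mm = 6e+07 m; rₐ = 120 Mm = 1.2e+08 m.
e = (rₐ − rₚ) / (rₐ + rₚ).
e = (1.2e+08 − 6e+07) / (1.2e+08 + 6e+07) = 6e+07 / 1.8e+08 ≈ 0.3333.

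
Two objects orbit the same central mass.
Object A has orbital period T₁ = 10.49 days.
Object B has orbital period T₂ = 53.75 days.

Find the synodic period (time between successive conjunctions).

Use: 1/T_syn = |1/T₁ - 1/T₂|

Convert to SI: T₁ = 10.49 days = 906336 s; T₂ = 53.75 days = 4.644e+06 s.
T_syn = |T₁ · T₂ / (T₁ − T₂)|.
T_syn = |906336 · 4.644e+06 / (906336 − 4.644e+06)| s ≈ 1.126e+06 s = 13.03 days.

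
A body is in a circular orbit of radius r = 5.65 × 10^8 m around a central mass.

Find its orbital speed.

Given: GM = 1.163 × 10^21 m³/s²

For a circular orbit, gravity supplies the centripetal force, so v = √(GM / r).
v = √(1.163e+21 / 5.65e+08) m/s ≈ 1.435e+06 m/s = 1435 km/s.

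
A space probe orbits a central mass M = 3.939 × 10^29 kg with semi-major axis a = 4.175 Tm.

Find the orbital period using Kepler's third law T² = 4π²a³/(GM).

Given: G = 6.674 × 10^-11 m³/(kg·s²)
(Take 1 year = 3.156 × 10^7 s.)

Convert to SI: a = 4.175 Tm = 4.175e+12 m.
GM = G · M = 6.674e-11 · 3.939e+29 = 2.62889e+19 m³/s².
Kepler's third law: T = 2π √(a³ / GM).
Substituting a = 4.175e+12 m and GM = 2.62889e+19 m³/s²:
T = 2π √((4.175e+12)³ / 2.62889e+19) s
T ≈ 1.045e+10 s = 331.2 years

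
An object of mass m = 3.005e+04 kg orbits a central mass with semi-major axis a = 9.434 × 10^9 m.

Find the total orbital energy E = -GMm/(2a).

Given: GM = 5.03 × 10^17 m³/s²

E = −GMm / (2a).
E = −5.03e+17 · 3.005e+04 / (2 · 9.434e+09) J ≈ -8.011e+11 J = -801.1 GJ.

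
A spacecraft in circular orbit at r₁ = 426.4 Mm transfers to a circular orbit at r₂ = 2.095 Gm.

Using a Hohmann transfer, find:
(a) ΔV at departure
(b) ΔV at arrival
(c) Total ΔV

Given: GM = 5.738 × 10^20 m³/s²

Convert to SI: r₁ = 426.4 Mm = 4.264e+08 m; r₂ = 2.095 Gm = 2.095e+09 m.
Transfer semi-major axis: a_t = (r₁ + r₂)/2 = (4.264e+08 + 2.095e+09)/2 = 1.2607e+09 m.
Circular speeds: v₁ = √(GM/r₁) = 1.16004e+06 m/s, v₂ = √(GM/r₂) = 523345 m/s.
Transfer speeds (vis-viva v² = GM(2/r − 1/a_t)): v₁ᵗ = 1.4954e+06 m/s, v₂ᵗ = 304362 m/s.
(a) ΔV₁ = |v₁ᵗ − v₁| ≈ 3.354e+05 m/s = 335.4 km/s.
(b) ΔV₂ = |v₂ − v₂ᵗ| ≈ 2.19e+05 m/s = 219 km/s.
(c) ΔV_total = ΔV₁ + ΔV₂ ≈ 5.543e+05 m/s = 554.3 km/s.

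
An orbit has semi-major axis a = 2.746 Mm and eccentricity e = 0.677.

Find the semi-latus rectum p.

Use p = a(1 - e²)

Convert to SI: a = 2.746 Mm = 2.746e+06 m.
p = a (1 − e²).
p = 2.746e+06 · (1 − (0.677)²) = 2.746e+06 · 0.541671 ≈ 1.487e+06 m = 1.487 Mm.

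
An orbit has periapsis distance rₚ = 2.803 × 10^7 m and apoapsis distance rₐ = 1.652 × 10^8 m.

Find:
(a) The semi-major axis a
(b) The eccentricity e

(a) a = (rₚ + rₐ) / 2 = (2.803e+07 + 1.652e+08) / 2 ≈ 9.662e+07 m = 9.662 × 10^7 m.
(b) e = (rₐ − rₚ) / (rₐ + rₚ) = (1.652e+08 − 2.803e+07) / (1.652e+08 + 2.803e+07) ≈ 0.7099.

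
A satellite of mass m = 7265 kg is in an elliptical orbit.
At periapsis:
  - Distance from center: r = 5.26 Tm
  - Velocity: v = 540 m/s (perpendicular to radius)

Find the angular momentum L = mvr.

Convert to SI: r = 5.26 Tm = 5.26e+12 m.
Since v is perpendicular to r, L = m · v · r.
L = 7265 · 540 · 5.26e+12 kg·m²/s ≈ 2.064e+19 kg·m²/s.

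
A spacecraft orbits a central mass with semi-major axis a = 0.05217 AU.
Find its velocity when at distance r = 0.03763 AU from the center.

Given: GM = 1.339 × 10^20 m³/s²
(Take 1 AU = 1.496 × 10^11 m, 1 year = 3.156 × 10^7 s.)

Convert to SI: a = 0.05217 AU = 7.80463e+09 m; r = 0.03763 AU = 5.62945e+09 m.
Vis-viva: v = √(GM · (2/r − 1/a)).
2/r − 1/a = 2/5.62945e+09 − 1/7.80463e+09 = 2.27146e-10 m⁻¹.
v = √(1.339e+20 · 2.27146e-10) m/s ≈ 1.744e+05 m/s = 36.79 AU/year.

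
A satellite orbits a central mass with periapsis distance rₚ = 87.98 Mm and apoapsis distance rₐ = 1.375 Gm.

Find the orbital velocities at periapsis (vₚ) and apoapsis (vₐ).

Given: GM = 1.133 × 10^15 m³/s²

Convert to SI: rₚ = 87.98 Mm = 8.798e+07 m; rₐ = 1.375 Gm = 1.375e+09 m.
Use the vis-viva equation v² = GM(2/r − 1/a) with a = (rₚ + rₐ)/2 = (8.798e+07 + 1.375e+09)/2 = 7.3149e+08 m.
vₚ = √(GM · (2/rₚ − 1/a)) = √(1.133e+15 · (2/8.798e+07 − 1/7.3149e+08)) m/s ≈ 4920 m/s = 4.92 km/s.
vₐ = √(GM · (2/rₐ − 1/a)) = √(1.133e+15 · (2/1.375e+09 − 1/7.3149e+08)) m/s ≈ 314.8 m/s = 314.8 m/s.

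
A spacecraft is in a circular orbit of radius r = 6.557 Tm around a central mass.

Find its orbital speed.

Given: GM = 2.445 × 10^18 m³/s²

Convert to SI: r = 6.557 Tm = 6.557e+12 m.
For a circular orbit, gravity supplies the centripetal force, so v = √(GM / r).
v = √(2.445e+18 / 6.557e+12) m/s ≈ 610.6 m/s = 610.6 m/s.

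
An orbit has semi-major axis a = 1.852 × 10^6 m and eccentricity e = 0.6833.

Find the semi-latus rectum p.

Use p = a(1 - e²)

p = a (1 − e²).
p = 1.852e+06 · (1 − (0.6833)²) = 1.852e+06 · 0.533101 ≈ 9.873e+05 m = 9.873 × 10^5 m.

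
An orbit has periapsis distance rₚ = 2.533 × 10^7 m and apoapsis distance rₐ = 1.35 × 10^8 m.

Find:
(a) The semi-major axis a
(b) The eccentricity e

(a) a = (rₚ + rₐ) / 2 = (2.533e+07 + 1.35e+08) / 2 ≈ 8.016e+07 m = 8.017 × 10^7 m.
(b) e = (rₐ − rₚ) / (rₐ + rₚ) = (1.35e+08 − 2.533e+07) / (1.35e+08 + 2.533e+07) ≈ 0.684.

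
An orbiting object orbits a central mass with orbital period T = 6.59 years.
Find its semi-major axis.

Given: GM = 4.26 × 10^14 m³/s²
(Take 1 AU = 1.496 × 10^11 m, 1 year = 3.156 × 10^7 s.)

Convert to SI: T = 6.59 years = 2.0798e+08 s.
Invert Kepler's third law: a = (GM · T² / (4π²))^(1/3).
Substituting T = 2.0798e+08 s and GM = 4.26e+14 m³/s²:
a = (4.26e+14 · (2.0798e+08)² / (4π²))^(1/3) m
a ≈ 7.757e+09 m = 0.05185 AU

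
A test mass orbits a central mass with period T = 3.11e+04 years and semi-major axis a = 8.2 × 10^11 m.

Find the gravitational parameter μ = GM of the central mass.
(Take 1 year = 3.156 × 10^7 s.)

Convert to SI: T = 3.11e+04 years = 9.81516e+11 s.
GM = 4π² · a³ / T².
GM = 4π² · (8.2e+11)³ / (9.81516e+11)² m³/s² ≈ 2.259e+13 m³/s² = 2.259 × 10^13 m³/s².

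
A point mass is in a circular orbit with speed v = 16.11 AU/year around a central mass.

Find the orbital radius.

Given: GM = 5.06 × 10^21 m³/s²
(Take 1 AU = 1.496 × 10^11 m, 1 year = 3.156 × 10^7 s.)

Convert to SI: v = 16.11 AU/year = 76364.3 m/s.
For a circular orbit, v² = GM / r, so r = GM / v².
r = 5.06e+21 / (76364.3)² m ≈ 8.677e+11 m = 5.8 AU.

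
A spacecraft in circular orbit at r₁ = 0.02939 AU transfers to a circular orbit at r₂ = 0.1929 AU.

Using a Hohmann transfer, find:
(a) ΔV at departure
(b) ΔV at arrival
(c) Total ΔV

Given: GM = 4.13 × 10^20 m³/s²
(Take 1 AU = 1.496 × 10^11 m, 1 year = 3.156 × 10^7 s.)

Convert to SI: r₁ = 0.02939 AU = 4.39674e+09 m; r₂ = 0.1929 AU = 2.88578e+10 m.
Transfer semi-major axis: a_t = (r₁ + r₂)/2 = (4.39674e+09 + 2.88578e+10)/2 = 1.66273e+10 m.
Circular speeds: v₁ = √(GM/r₁) = 306485 m/s, v₂ = √(GM/r₂) = 119631 m/s.
Transfer speeds (vis-viva v² = GM(2/r − 1/a_t)): v₁ᵗ = 403767 m/s, v₂ᵗ = 61517.4 m/s.
(a) ΔV₁ = |v₁ᵗ − v₁| ≈ 9.728e+04 m/s = 20.52 AU/year.
(b) ΔV₂ = |v₂ − v₂ᵗ| ≈ 5.811e+04 m/s = 12.26 AU/year.
(c) ΔV_total = ΔV₁ + ΔV₂ ≈ 1.554e+05 m/s = 32.78 AU/year.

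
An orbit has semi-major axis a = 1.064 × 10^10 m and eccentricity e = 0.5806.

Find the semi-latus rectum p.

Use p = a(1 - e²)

p = a (1 − e²).
p = 1.064e+10 · (1 − (0.5806)²) = 1.064e+10 · 0.662904 ≈ 7.053e+09 m = 7.053 × 10^9 m.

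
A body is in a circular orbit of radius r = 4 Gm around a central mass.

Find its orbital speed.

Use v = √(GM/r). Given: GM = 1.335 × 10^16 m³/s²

Convert to SI: r = 4 Gm = 4e+09 m.
For a circular orbit, gravity supplies the centripetal force, so v = √(GM / r).
v = √(1.335e+16 / 4e+09) m/s ≈ 1827 m/s = 1.827 km/s.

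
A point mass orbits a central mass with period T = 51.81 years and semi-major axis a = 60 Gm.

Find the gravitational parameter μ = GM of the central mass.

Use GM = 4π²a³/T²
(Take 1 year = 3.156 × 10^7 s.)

Convert to SI: T = 51.81 years = 1.63512e+09 s; a = 60 Gm = 6e+10 m.
GM = 4π² · a³ / T².
GM = 4π² · (6e+10)³ / (1.63512e+09)² m³/s² ≈ 3.189e+15 m³/s² = 3.189 × 10^15 m³/s².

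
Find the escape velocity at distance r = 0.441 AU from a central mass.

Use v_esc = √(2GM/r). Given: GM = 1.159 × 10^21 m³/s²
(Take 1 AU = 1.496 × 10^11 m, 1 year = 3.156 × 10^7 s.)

Convert to SI: r = 0.441 AU = 6.59736e+10 m.
Escape velocity comes from setting total energy to zero: ½v² − GM/r = 0 ⇒ v_esc = √(2GM / r).
v_esc = √(2 · 1.159e+21 / 6.59736e+10) m/s ≈ 1.874e+05 m/s = 39.54 AU/year.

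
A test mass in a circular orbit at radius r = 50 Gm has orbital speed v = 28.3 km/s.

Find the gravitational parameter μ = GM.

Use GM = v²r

Convert to SI: r = 50 Gm = 5e+10 m; v = 28.3 km/s = 28300 m/s.
For a circular orbit v² = GM/r, so GM = v² · r.
GM = (28300)² · 5e+10 m³/s² ≈ 4.004e+19 m³/s² = 4.004 × 10^19 m³/s².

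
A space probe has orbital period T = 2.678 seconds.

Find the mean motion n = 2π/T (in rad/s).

n = 2π / T.
n = 2π / 2.678 s ≈ 2.346 rad/s.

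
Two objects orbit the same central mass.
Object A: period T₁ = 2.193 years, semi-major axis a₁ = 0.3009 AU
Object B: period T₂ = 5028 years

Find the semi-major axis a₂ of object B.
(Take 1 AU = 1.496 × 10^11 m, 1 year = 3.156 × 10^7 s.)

Convert to SI: T₁ = 2.193 years = 6.92111e+07 s; a₁ = 0.3009 AU = 4.50146e+10 m; T₂ = 5028 years = 1.58684e+11 s.
Kepler's third law: (T₁/T₂)² = (a₁/a₂)³ ⇒ a₂ = a₁ · (T₂/T₁)^(2/3).
T₂/T₁ = 1.58684e+11 / 6.92111e+07 = 2292.75.
a₂ = 4.50146e+10 · (2292.75)^(2/3) m ≈ 7.827e+12 m = 52.32 AU.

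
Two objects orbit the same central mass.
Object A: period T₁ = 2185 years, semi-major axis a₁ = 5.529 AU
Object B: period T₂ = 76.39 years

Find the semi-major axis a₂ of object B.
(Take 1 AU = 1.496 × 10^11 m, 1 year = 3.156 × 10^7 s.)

Convert to SI: T₁ = 2185 years = 6.89586e+10 s; a₁ = 5.529 AU = 8.27138e+11 m; T₂ = 76.39 years = 2.41087e+09 s.
Kepler's third law: (T₁/T₂)² = (a₁/a₂)³ ⇒ a₂ = a₁ · (T₂/T₁)^(2/3).
T₂/T₁ = 2.41087e+09 / 6.89586e+10 = 0.0349611.
a₂ = 8.27138e+11 · (0.0349611)^(2/3) m ≈ 8.844e+10 m = 0.5912 AU.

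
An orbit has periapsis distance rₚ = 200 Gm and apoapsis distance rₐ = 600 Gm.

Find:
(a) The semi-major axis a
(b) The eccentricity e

Convert to SI: rₚ = 200 Gm = 2e+11 m; rₐ = 600 Gm = 6e+11 m.
(a) a = (rₚ + rₐ) / 2 = (2e+11 + 6e+11) / 2 ≈ 4e+11 m = 400 Gm.
(b) e = (rₐ − rₚ) / (rₐ + rₚ) = (6e+11 − 2e+11) / (6e+11 + 2e+11) ≈ 0.5.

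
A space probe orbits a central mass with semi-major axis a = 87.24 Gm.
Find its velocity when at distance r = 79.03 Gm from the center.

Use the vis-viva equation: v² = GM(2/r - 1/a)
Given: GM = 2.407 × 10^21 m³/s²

Convert to SI: a = 87.24 Gm = 8.724e+10 m; r = 79.03 Gm = 7.903e+10 m.
Vis-viva: v = √(GM · (2/r − 1/a)).
2/r − 1/a = 2/7.903e+10 − 1/8.724e+10 = 1.38442e-11 m⁻¹.
v = √(2.407e+21 · 1.38442e-11) m/s ≈ 1.825e+05 m/s = 182.5 km/s.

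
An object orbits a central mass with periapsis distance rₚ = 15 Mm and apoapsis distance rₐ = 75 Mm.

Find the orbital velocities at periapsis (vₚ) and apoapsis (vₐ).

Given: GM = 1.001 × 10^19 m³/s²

Convert to SI: rₚ = 15 Mm = 1.5e+07 m; rₐ = 75 Mm = 7.5e+07 m.
Use the vis-viva equation v² = GM(2/r − 1/a) with a = (rₚ + rₐ)/2 = (1.5e+07 + 7.5e+07)/2 = 4.5e+07 m.
vₚ = √(GM · (2/rₚ − 1/a)) = √(1.001e+19 · (2/1.5e+07 − 1/4.5e+07)) m/s ≈ 1.055e+06 m/s = 1055 km/s.
vₐ = √(GM · (2/rₐ − 1/a)) = √(1.001e+19 · (2/7.5e+07 − 1/4.5e+07)) m/s ≈ 2.109e+05 m/s = 210.9 km/s.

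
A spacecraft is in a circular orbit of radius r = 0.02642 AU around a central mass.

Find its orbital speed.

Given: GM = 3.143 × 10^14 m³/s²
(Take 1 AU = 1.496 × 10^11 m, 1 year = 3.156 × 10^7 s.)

Convert to SI: r = 0.02642 AU = 3.95243e+09 m.
For a circular orbit, gravity supplies the centripetal force, so v = √(GM / r).
v = √(3.143e+14 / 3.95243e+09) m/s ≈ 282 m/s = 0.05949 AU/year.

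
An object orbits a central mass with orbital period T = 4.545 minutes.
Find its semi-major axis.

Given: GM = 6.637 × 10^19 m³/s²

Convert to SI: T = 4.545 minutes = 272.7 s.
Invert Kepler's third law: a = (GM · T² / (4π²))^(1/3).
Substituting T = 272.7 s and GM = 6.637e+19 m³/s²:
a = (6.637e+19 · (272.7)² / (4π²))^(1/3) m
a ≈ 5e+07 m = 50 Mm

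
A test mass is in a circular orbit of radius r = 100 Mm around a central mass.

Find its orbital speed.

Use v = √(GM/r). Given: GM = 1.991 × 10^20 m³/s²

Convert to SI: r = 100 Mm = 1e+08 m.
For a circular orbit, gravity supplies the centripetal force, so v = √(GM / r).
v = √(1.991e+20 / 1e+08) m/s ≈ 1.411e+06 m/s = 1411 km/s.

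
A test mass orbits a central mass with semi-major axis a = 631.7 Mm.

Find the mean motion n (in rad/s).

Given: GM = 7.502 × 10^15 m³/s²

Convert to SI: a = 631.7 Mm = 6.317e+08 m.
n = √(GM / a³).
n = √(7.502e+15 / (6.317e+08)³) rad/s ≈ 5.455e-06 rad/s.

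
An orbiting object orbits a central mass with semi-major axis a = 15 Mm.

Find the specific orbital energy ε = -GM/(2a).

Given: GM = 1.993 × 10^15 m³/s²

Convert to SI: a = 15 Mm = 1.5e+07 m.
ε = −GM / (2a).
ε = −1.993e+15 / (2 · 1.5e+07) J/kg ≈ -6.643e+07 J/kg = -66.43 MJ/kg.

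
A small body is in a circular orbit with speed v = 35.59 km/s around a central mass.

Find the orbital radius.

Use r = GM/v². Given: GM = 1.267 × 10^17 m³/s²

Convert to SI: v = 35.59 km/s = 35590 m/s.
For a circular orbit, v² = GM / r, so r = GM / v².
r = 1.267e+17 / (35590)² m ≈ 1e+08 m = 100 Mm.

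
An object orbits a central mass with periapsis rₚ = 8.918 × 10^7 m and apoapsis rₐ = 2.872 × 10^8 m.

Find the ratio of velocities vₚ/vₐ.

Conservation of angular momentum gives rₚvₚ = rₐvₐ, so vₚ/vₐ = rₐ/rₚ.
vₚ/vₐ = 2.872e+08 / 8.918e+07 ≈ 3.22.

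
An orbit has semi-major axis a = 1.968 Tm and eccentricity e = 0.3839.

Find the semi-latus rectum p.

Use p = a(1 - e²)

Convert to SI: a = 1.968 Tm = 1.968e+12 m.
p = a (1 − e²).
p = 1.968e+12 · (1 − (0.3839)²) = 1.968e+12 · 0.852621 ≈ 1.678e+12 m = 1.678 Tm.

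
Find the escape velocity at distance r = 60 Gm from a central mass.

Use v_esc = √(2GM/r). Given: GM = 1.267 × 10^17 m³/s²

Convert to SI: r = 60 Gm = 6e+10 m.
Escape velocity comes from setting total energy to zero: ½v² − GM/r = 0 ⇒ v_esc = √(2GM / r).
v_esc = √(2 · 1.267e+17 / 6e+10) m/s ≈ 2055 m/s = 2.055 km/s.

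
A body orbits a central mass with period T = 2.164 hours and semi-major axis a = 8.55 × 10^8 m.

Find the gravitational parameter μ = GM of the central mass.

Convert to SI: T = 2.164 hours = 7790.4 s.
GM = 4π² · a³ / T².
GM = 4π² · (8.55e+08)³ / (7790.4)² m³/s² ≈ 4.066e+20 m³/s² = 4.066 × 10^20 m³/s².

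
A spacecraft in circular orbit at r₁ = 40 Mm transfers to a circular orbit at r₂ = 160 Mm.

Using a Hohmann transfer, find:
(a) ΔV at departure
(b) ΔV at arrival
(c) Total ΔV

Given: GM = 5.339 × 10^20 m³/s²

Convert to SI: r₁ = 40 Mm = 4e+07 m; r₂ = 160 Mm = 1.6e+08 m.
Transfer semi-major axis: a_t = (r₁ + r₂)/2 = (4e+07 + 1.6e+08)/2 = 1e+08 m.
Circular speeds: v₁ = √(GM/r₁) = 3.65342e+06 m/s, v₂ = √(GM/r₂) = 1.82671e+06 m/s.
Transfer speeds (vis-viva v² = GM(2/r − 1/a_t)): v₁ᵗ = 4.62126e+06 m/s, v₂ᵗ = 1.15531e+06 m/s.
(a) ΔV₁ = |v₁ᵗ − v₁| ≈ 9.678e+05 m/s = 967.8 km/s.
(b) ΔV₂ = |v₂ − v₂ᵗ| ≈ 6.714e+05 m/s = 671.4 km/s.
(c) ΔV_total = ΔV₁ + ΔV₂ ≈ 1.639e+06 m/s = 1639 km/s.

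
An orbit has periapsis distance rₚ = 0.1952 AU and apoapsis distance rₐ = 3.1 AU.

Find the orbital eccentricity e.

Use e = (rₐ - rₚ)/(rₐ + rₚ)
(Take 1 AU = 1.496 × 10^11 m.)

Convert to SI: rₚ = 0.1952 AU = 2.92019e+10 m; rₐ = 3.1 AU = 4.6376e+11 m.
e = (rₐ − rₚ) / (rₐ + rₚ).
e = (4.6376e+11 − 2.92019e+10) / (4.6376e+11 + 2.92019e+10) = 4.34558e+11 / 4.92962e+11 ≈ 0.8815.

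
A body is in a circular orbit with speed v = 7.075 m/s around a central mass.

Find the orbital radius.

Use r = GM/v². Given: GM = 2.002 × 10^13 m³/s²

For a circular orbit, v² = GM / r, so r = GM / v².
r = 2.002e+13 / (7.075)² m ≈ 4e+11 m = 400 Gm.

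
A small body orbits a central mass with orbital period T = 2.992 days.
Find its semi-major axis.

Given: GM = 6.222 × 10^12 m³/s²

Convert to SI: T = 2.992 days = 258509 s.
Invert Kepler's third law: a = (GM · T² / (4π²))^(1/3).
Substituting T = 258509 s and GM = 6.222e+12 m³/s²:
a = (6.222e+12 · (258509)² / (4π²))^(1/3) m
a ≈ 2.192e+07 m = 2.192 × 10^7 m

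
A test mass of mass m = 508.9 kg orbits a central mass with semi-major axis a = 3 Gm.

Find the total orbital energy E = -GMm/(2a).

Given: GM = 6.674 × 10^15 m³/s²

Convert to SI: a = 3 Gm = 3e+09 m.
E = −GMm / (2a).
E = −6.674e+15 · 508.9 / (2 · 3e+09) J ≈ -5.661e+08 J = -566.1 MJ.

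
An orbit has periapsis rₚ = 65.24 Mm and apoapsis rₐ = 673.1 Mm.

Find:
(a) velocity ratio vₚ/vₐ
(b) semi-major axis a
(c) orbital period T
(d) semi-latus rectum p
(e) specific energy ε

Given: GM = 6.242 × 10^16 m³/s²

Convert to SI: rₚ = 65.24 Mm = 6.524e+07 m; rₐ = 673.1 Mm = 6.731e+08 m.
(a) Conservation of angular momentum (rₚvₚ = rₐvₐ) gives vₚ/vₐ = rₐ/rₚ = 6.731e+08/6.524e+07 ≈ 10.32
(b) a = (rₚ + rₐ)/2 = (6.524e+07 + 6.731e+08)/2 ≈ 3.692e+08 m
(c) With a = (rₚ + rₐ)/2 = 3.6917e+08 m, T = 2π √(a³/GM) = 2π √((3.6917e+08)³/6.242e+16) s ≈ 1.784e+05 s
(d) From a = (rₚ + rₐ)/2 = 3.6917e+08 m and e = (rₐ − rₚ)/(rₐ + rₚ) = 0.823279, p = a(1 − e²) = 3.6917e+08 · (1 − (0.823279)²) ≈ 1.19e+08 m
(e) With a = (rₚ + rₐ)/2 = 3.6917e+08 m, ε = −GM/(2a) = −6.242e+16/(2 · 3.6917e+08) J/kg ≈ -8.454e+07 J/kg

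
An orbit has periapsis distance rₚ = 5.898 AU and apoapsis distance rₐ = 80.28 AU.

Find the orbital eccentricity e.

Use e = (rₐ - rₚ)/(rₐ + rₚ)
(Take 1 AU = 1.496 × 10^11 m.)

Convert to SI: rₚ = 5.898 AU = 8.82341e+11 m; rₐ = 80.28 AU = 1.20099e+13 m.
e = (rₐ − rₚ) / (rₐ + rₚ).
e = (1.20099e+13 − 8.82341e+11) / (1.20099e+13 + 8.82341e+11) = 1.11275e+13 / 1.28922e+13 ≈ 0.8631.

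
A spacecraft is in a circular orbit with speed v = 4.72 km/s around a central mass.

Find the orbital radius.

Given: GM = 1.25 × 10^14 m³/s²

Convert to SI: v = 4.72 km/s = 4720 m/s.
For a circular orbit, v² = GM / r, so r = GM / v².
r = 1.25e+14 / (4720)² m ≈ 5.611e+06 m = 5.611 Mm.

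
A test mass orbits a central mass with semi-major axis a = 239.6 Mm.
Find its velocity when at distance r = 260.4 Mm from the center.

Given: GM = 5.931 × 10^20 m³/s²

Convert to SI: a = 239.6 Mm = 2.396e+08 m; r = 260.4 Mm = 2.604e+08 m.
Vis-viva: v = √(GM · (2/r − 1/a)).
2/r − 1/a = 2/2.604e+08 − 1/2.396e+08 = 3.50687e-09 m⁻¹.
v = √(5.931e+20 · 3.50687e-09) m/s ≈ 1.442e+06 m/s = 1442 km/s.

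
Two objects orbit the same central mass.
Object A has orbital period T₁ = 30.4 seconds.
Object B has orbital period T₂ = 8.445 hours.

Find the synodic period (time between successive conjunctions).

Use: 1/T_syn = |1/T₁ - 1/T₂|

Convert to SI: T₂ = 8.445 hours = 30402 s.
T_syn = |T₁ · T₂ / (T₁ − T₂)|.
T_syn = |30.4 · 30402 / (30.4 − 30402)| s ≈ 30.43 s = 30.43 seconds.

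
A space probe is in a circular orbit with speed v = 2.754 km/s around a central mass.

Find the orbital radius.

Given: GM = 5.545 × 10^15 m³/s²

Convert to SI: v = 2.754 km/s = 2754 m/s.
For a circular orbit, v² = GM / r, so r = GM / v².
r = 5.545e+15 / (2754)² m ≈ 7.311e+08 m = 731.1 Mm.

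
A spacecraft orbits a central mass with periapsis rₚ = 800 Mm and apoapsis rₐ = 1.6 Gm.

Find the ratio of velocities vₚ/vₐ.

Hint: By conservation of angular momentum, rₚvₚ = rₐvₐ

Convert to SI: rₚ = 800 Mm = 8e+08 m; rₐ = 1.6 Gm = 1.6e+09 m.
Conservation of angular momentum gives rₚvₚ = rₐvₐ, so vₚ/vₐ = rₐ/rₚ.
vₚ/vₐ = 1.6e+09 / 8e+08 ≈ 2.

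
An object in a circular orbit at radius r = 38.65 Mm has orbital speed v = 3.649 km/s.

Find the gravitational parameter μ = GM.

Convert to SI: r = 38.65 Mm = 3.865e+07 m; v = 3.649 km/s = 3649 m/s.
For a circular orbit v² = GM/r, so GM = v² · r.
GM = (3649)² · 3.865e+07 m³/s² ≈ 5.146e+14 m³/s² = 5.146 × 10^14 m³/s².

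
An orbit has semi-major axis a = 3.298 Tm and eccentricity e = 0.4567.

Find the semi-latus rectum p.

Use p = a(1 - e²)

Convert to SI: a = 3.298 Tm = 3.298e+12 m.
p = a (1 − e²).
p = 3.298e+12 · (1 − (0.4567)²) = 3.298e+12 · 0.791425 ≈ 2.61e+12 m = 2.61 Tm.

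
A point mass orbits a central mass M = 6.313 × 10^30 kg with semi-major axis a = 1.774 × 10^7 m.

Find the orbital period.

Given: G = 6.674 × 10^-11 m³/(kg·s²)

GM = G · M = 6.674e-11 · 6.313e+30 = 4.2133e+20 m³/s².
Kepler's third law: T = 2π √(a³ / GM).
Substituting a = 1.774e+07 m and GM = 4.2133e+20 m³/s²:
T = 2π √((1.774e+07)³ / 4.2133e+20) s
T ≈ 22.87 s = 22.87 seconds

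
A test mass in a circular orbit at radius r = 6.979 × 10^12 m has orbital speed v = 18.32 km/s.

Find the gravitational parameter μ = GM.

Convert to SI: v = 18.32 km/s = 18320 m/s.
For a circular orbit v² = GM/r, so GM = v² · r.
GM = (18320)² · 6.979e+12 m³/s² ≈ 2.342e+21 m³/s² = 2.342 × 10^21 m³/s².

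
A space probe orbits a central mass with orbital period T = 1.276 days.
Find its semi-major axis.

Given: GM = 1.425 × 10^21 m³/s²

Convert to SI: T = 1.276 days = 110246 s.
Invert Kepler's third law: a = (GM · T² / (4π²))^(1/3).
Substituting T = 110246 s and GM = 1.425e+21 m³/s²:
a = (1.425e+21 · (110246)² / (4π²))^(1/3) m
a ≈ 7.599e+09 m = 7.599 Gm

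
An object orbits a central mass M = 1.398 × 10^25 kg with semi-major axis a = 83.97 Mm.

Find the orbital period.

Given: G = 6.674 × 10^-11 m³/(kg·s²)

Convert to SI: a = 83.97 Mm = 8.397e+07 m.
GM = G · M = 6.674e-11 · 1.398e+25 = 9.33025e+14 m³/s².
Kepler's third law: T = 2π √(a³ / GM).
Substituting a = 8.397e+07 m and GM = 9.33025e+14 m³/s²:
T = 2π √((8.397e+07)³ / 9.33025e+14) s
T ≈ 1.583e+05 s = 1.832 days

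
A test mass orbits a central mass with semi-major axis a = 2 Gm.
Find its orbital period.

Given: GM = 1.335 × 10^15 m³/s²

Convert to SI: a = 2 Gm = 2e+09 m.
Kepler's third law: T = 2π √(a³ / GM).
Substituting a = 2e+09 m and GM = 1.335e+15 m³/s²:
T = 2π √((2e+09)³ / 1.335e+15) s
T ≈ 1.538e+07 s = 178 days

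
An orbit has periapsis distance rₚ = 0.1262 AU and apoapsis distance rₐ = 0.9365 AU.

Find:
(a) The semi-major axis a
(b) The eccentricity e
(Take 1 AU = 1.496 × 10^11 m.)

Convert to SI: rₚ = 0.1262 AU = 1.88795e+10 m; rₐ = 0.9365 AU = 1.401e+11 m.
(a) a = (rₚ + rₐ) / 2 = (1.88795e+10 + 1.401e+11) / 2 ≈ 7.949e+10 m = 0.5313 AU.
(b) e = (rₐ − rₚ) / (rₐ + rₚ) = (1.401e+11 − 1.88795e+10) / (1.401e+11 + 1.88795e+10) ≈ 0.7625.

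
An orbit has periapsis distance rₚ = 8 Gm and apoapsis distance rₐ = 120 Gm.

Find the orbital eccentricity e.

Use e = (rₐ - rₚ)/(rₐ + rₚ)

Convert to SI: rₚ = 8 Gm = 8e+09 m; rₐ = 120 Gm = 1.2e+11 m.
e = (rₐ − rₚ) / (rₐ + rₚ).
e = (1.2e+11 − 8e+09) / (1.2e+11 + 8e+09) = 1.12e+11 / 1.28e+11 ≈ 0.875.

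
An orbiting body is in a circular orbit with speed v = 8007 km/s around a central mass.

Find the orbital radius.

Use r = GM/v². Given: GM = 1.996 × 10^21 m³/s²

Convert to SI: v = 8007 km/s = 8.007e+06 m/s.
For a circular orbit, v² = GM / r, so r = GM / v².
r = 1.996e+21 / (8.007e+06)² m ≈ 3.113e+07 m = 31.13 Mm.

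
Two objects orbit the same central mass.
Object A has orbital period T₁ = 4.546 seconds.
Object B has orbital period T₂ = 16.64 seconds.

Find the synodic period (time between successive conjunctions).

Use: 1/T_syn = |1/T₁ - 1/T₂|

T_syn = |T₁ · T₂ / (T₁ − T₂)|.
T_syn = |4.546 · 16.64 / (4.546 − 16.64)| s ≈ 6.255 s = 6.255 seconds.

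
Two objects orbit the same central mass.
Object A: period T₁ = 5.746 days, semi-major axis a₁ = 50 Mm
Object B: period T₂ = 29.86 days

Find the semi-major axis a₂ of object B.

Convert to SI: T₁ = 5.746 days = 496454 s; a₁ = 50 Mm = 5e+07 m; T₂ = 29.86 days = 2.5799e+06 s.
Kepler's third law: (T₁/T₂)² = (a₁/a₂)³ ⇒ a₂ = a₁ · (T₂/T₁)^(2/3).
T₂/T₁ = 2.5799e+06 / 496454 = 5.19666.
a₂ = 5e+07 · (5.19666)^(2/3) m ≈ 1.5e+08 m = 150 Mm.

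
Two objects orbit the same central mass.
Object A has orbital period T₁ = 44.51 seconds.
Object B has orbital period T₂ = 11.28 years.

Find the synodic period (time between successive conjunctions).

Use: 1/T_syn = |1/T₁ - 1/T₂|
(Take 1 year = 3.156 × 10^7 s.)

Convert to SI: T₂ = 11.28 years = 3.55997e+08 s.
T_syn = |T₁ · T₂ / (T₁ − T₂)|.
T_syn = |44.51 · 3.55997e+08 / (44.51 − 3.55997e+08)| s ≈ 44.51 s = 44.51 seconds.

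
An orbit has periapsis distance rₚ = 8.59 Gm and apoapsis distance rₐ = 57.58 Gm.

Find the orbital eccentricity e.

Convert to SI: rₚ = 8.59 Gm = 8.59e+09 m; rₐ = 57.58 Gm = 5.758e+10 m.
e = (rₐ − rₚ) / (rₐ + rₚ).
e = (5.758e+10 − 8.59e+09) / (5.758e+10 + 8.59e+09) = 4.899e+10 / 6.617e+10 ≈ 0.7404.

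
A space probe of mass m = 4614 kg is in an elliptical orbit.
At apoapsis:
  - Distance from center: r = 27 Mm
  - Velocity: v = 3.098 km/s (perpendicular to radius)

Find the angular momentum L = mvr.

Convert to SI: r = 27 Mm = 2.7e+07 m; v = 3.098 km/s = 3098 m/s.
Since v is perpendicular to r, L = m · v · r.
L = 4614 · 3098 · 2.7e+07 kg·m²/s ≈ 3.859e+14 kg·m²/s.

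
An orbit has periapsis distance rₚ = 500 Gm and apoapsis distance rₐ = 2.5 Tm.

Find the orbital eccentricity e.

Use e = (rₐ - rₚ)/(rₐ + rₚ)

Convert to SI: rₚ = 500 Gm = 5e+11 m; rₐ = 2.5 Tm = 2.5e+12 m.
e = (rₐ − rₚ) / (rₐ + rₚ).
e = (2.5e+12 − 5e+11) / (2.5e+12 + 5e+11) = 2e+12 / 3e+12 ≈ 0.6667.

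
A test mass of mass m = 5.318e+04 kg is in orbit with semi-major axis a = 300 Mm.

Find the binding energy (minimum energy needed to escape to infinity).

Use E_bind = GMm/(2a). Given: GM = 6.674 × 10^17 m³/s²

Convert to SI: a = 300 Mm = 3e+08 m.
Total orbital energy is E = −GMm/(2a); binding energy is E_bind = −E = GMm/(2a).
E_bind = 6.674e+17 · 5.318e+04 / (2 · 3e+08) J ≈ 5.915e+13 J = 59.15 TJ.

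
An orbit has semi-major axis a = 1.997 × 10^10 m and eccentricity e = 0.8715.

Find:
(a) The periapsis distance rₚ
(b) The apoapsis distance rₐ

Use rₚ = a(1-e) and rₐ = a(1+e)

(a) rₚ = a(1 − e) = 1.997e+10 · (1 − 0.8715) = 1.997e+10 · 0.1285 ≈ 2.566e+09 m = 2.566 × 10^9 m.
(b) rₐ = a(1 + e) = 1.997e+10 · (1 + 0.8715) = 1.997e+10 · 1.8715 ≈ 3.737e+10 m = 3.737 × 10^10 m.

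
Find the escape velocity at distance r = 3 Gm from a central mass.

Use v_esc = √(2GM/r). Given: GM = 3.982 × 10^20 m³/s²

Convert to SI: r = 3 Gm = 3e+09 m.
Escape velocity comes from setting total energy to zero: ½v² − GM/r = 0 ⇒ v_esc = √(2GM / r).
v_esc = √(2 · 3.982e+20 / 3e+09) m/s ≈ 5.152e+05 m/s = 515.2 km/s.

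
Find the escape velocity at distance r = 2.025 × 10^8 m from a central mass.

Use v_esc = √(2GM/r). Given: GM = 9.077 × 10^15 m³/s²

Escape velocity comes from setting total energy to zero: ½v² − GM/r = 0 ⇒ v_esc = √(2GM / r).
v_esc = √(2 · 9.077e+15 / 2.025e+08) m/s ≈ 9468 m/s = 9.468 km/s.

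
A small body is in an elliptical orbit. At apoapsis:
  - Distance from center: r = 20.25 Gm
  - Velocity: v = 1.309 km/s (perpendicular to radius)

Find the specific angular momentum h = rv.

Convert to SI: r = 20.25 Gm = 2.025e+10 m; v = 1.309 km/s = 1309 m/s.
With v perpendicular to r, h = r · v.
h = 2.025e+10 · 1309 m²/s ≈ 2.651e+13 m²/s.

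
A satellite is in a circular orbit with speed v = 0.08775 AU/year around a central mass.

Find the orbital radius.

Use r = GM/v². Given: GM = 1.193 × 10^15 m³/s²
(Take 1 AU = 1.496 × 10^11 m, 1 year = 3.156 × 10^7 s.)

Convert to SI: v = 0.08775 AU/year = 415.951 m/s.
For a circular orbit, v² = GM / r, so r = GM / v².
r = 1.193e+15 / (415.951)² m ≈ 6.895e+09 m = 0.04609 AU.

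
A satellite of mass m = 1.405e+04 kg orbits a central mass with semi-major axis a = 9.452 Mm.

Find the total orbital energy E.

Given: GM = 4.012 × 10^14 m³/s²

Convert to SI: a = 9.452 Mm = 9.452e+06 m.
E = −GMm / (2a).
E = −4.012e+14 · 1.405e+04 / (2 · 9.452e+06) J ≈ -2.982e+11 J = -298.2 GJ.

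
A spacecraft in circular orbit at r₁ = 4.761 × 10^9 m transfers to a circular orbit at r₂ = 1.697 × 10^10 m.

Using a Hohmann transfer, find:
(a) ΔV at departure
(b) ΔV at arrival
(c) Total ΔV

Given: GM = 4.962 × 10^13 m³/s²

Transfer semi-major axis: a_t = (r₁ + r₂)/2 = (4.761e+09 + 1.697e+10)/2 = 1.08655e+10 m.
Circular speeds: v₁ = √(GM/r₁) = 102.089 m/s, v₂ = √(GM/r₂) = 54.0739 m/s.
Transfer speeds (vis-viva v² = GM(2/r − 1/a_t)): v₁ᵗ = 127.584 m/s, v₂ᵗ = 35.7941 m/s.
(a) ΔV₁ = |v₁ᵗ − v₁| ≈ 25.49 m/s = 25.49 m/s.
(b) ΔV₂ = |v₂ − v₂ᵗ| ≈ 18.28 m/s = 18.28 m/s.
(c) ΔV_total = ΔV₁ + ΔV₂ ≈ 43.77 m/s = 43.77 m/s.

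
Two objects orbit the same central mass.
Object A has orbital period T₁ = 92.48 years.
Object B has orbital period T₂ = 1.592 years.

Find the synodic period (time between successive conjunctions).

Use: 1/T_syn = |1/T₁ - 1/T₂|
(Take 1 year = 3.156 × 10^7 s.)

Convert to SI: T₁ = 92.48 years = 2.91867e+09 s; T₂ = 1.592 years = 5.02435e+07 s.
T_syn = |T₁ · T₂ / (T₁ − T₂)|.
T_syn = |2.91867e+09 · 5.02435e+07 / (2.91867e+09 − 5.02435e+07)| s ≈ 5.112e+07 s = 1.62 years.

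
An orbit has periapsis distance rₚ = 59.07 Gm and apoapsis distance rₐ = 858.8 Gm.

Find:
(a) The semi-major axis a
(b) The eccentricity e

Convert to SI: rₚ = 59.07 Gm = 5.907e+10 m; rₐ = 858.8 Gm = 8.588e+11 m.
(a) a = (rₚ + rₐ) / 2 = (5.907e+10 + 8.588e+11) / 2 ≈ 4.589e+11 m = 458.9 Gm.
(b) e = (rₐ − rₚ) / (rₐ + rₚ) = (8.588e+11 − 5.907e+10) / (8.588e+11 + 5.907e+10) ≈ 0.8713.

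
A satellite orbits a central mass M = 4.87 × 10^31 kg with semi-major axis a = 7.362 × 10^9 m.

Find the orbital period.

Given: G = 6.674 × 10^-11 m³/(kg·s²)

GM = G · M = 6.674e-11 · 4.87e+31 = 3.25024e+21 m³/s².
Kepler's third law: T = 2π √(a³ / GM).
Substituting a = 7.362e+09 m and GM = 3.25024e+21 m³/s²:
T = 2π √((7.362e+09)³ / 3.25024e+21) s
T ≈ 6.962e+04 s = 19.34 hours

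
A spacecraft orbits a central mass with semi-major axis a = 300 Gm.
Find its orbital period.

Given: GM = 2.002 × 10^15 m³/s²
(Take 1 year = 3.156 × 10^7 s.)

Convert to SI: a = 300 Gm = 3e+11 m.
Kepler's third law: T = 2π √(a³ / GM).
Substituting a = 3e+11 m and GM = 2.002e+15 m³/s²:
T = 2π √((3e+11)³ / 2.002e+15) s
T ≈ 2.307e+10 s = 731.1 years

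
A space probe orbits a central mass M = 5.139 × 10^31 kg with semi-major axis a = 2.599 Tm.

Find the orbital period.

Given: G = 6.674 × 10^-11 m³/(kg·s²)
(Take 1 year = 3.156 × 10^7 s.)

Convert to SI: a = 2.599 Tm = 2.599e+12 m.
GM = G · M = 6.674e-11 · 5.139e+31 = 3.42977e+21 m³/s².
Kepler's third law: T = 2π √(a³ / GM).
Substituting a = 2.599e+12 m and GM = 3.42977e+21 m³/s²:
T = 2π √((2.599e+12)³ / 3.42977e+21) s
T ≈ 4.495e+08 s = 14.24 years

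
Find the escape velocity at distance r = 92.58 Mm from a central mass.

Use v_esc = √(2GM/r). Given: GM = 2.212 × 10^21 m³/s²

Convert to SI: r = 92.58 Mm = 9.258e+07 m.
Escape velocity comes from setting total energy to zero: ½v² − GM/r = 0 ⇒ v_esc = √(2GM / r).
v_esc = √(2 · 2.212e+21 / 9.258e+07) m/s ≈ 6.913e+06 m/s = 6913 km/s.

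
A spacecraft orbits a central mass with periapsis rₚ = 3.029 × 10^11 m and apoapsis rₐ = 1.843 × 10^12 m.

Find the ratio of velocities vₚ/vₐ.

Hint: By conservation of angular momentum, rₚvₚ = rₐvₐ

Conservation of angular momentum gives rₚvₚ = rₐvₐ, so vₚ/vₐ = rₐ/rₚ.
vₚ/vₐ = 1.843e+12 / 3.029e+11 ≈ 6.085.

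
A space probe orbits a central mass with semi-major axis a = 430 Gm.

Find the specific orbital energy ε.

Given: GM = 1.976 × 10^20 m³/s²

Convert to SI: a = 430 Gm = 4.3e+11 m.
ε = −GM / (2a).
ε = −1.976e+20 / (2 · 4.3e+11) J/kg ≈ -2.298e+08 J/kg = -229.8 MJ/kg.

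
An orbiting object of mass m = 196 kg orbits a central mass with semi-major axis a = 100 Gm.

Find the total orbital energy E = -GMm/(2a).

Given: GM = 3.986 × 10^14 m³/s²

Convert to SI: a = 100 Gm = 1e+11 m.
E = −GMm / (2a).
E = −3.986e+14 · 196 / (2 · 1e+11) J ≈ -3.906e+05 J = -390.6 kJ.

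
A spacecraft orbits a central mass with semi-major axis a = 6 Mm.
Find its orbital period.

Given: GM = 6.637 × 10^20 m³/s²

Convert to SI: a = 6 Mm = 6e+06 m.
Kepler's third law: T = 2π √(a³ / GM).
Substituting a = 6e+06 m and GM = 6.637e+20 m³/s²:
T = 2π √((6e+06)³ / 6.637e+20) s
T ≈ 3.584 s = 3.584 seconds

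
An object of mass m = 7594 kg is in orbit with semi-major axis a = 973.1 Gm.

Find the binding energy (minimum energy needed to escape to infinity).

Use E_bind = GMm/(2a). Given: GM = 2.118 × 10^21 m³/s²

Convert to SI: a = 973.1 Gm = 9.731e+11 m.
Total orbital energy is E = −GMm/(2a); binding energy is E_bind = −E = GMm/(2a).
E_bind = 2.118e+21 · 7594 / (2 · 9.731e+11) J ≈ 8.264e+12 J = 8.264 TJ.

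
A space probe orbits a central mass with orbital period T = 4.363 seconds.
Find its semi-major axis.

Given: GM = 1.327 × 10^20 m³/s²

Invert Kepler's third law: a = (GM · T² / (4π²))^(1/3).
Substituting T = 4.363 s and GM = 1.327e+20 m³/s²:
a = (1.327e+20 · (4.363)² / (4π²))^(1/3) m
a ≈ 4e+06 m = 4 Mm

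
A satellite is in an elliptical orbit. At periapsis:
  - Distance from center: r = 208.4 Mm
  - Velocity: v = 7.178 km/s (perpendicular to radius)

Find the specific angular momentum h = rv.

Convert to SI: r = 208.4 Mm = 2.084e+08 m; v = 7.178 km/s = 7178 m/s.
With v perpendicular to r, h = r · v.
h = 2.084e+08 · 7178 m²/s ≈ 1.496e+12 m²/s.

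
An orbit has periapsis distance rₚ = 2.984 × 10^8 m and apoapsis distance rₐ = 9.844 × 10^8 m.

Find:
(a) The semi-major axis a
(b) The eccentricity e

(a) a = (rₚ + rₐ) / 2 = (2.984e+08 + 9.844e+08) / 2 ≈ 6.414e+08 m = 6.414 × 10^8 m.
(b) e = (rₐ − rₚ) / (rₐ + rₚ) = (9.844e+08 − 2.984e+08) / (9.844e+08 + 2.984e+08) ≈ 0.5348.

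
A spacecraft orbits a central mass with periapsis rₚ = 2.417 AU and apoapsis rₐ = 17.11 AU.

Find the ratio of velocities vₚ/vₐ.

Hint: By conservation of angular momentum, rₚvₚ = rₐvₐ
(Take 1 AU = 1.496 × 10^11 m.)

Convert to SI: rₚ = 2.417 AU = 3.61583e+11 m; rₐ = 17.11 AU = 2.55966e+12 m.
Conservation of angular momentum gives rₚvₚ = rₐvₐ, so vₚ/vₐ = rₐ/rₚ.
vₚ/vₐ = 2.55966e+12 / 3.61583e+11 ≈ 7.079.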